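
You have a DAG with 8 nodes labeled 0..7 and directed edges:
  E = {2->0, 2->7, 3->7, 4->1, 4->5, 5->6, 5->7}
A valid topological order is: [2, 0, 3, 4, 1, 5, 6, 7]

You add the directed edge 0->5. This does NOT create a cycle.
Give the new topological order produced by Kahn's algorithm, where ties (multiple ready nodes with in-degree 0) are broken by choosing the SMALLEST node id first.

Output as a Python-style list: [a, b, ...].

Old toposort: [2, 0, 3, 4, 1, 5, 6, 7]
Added edge: 0->5
Position of 0 (1) < position of 5 (5). Old order still valid.
Run Kahn's algorithm (break ties by smallest node id):
  initial in-degrees: [1, 1, 0, 0, 0, 2, 1, 3]
  ready (indeg=0): [2, 3, 4]
  pop 2: indeg[0]->0; indeg[7]->2 | ready=[0, 3, 4] | order so far=[2]
  pop 0: indeg[5]->1 | ready=[3, 4] | order so far=[2, 0]
  pop 3: indeg[7]->1 | ready=[4] | order so far=[2, 0, 3]
  pop 4: indeg[1]->0; indeg[5]->0 | ready=[1, 5] | order so far=[2, 0, 3, 4]
  pop 1: no out-edges | ready=[5] | order so far=[2, 0, 3, 4, 1]
  pop 5: indeg[6]->0; indeg[7]->0 | ready=[6, 7] | order so far=[2, 0, 3, 4, 1, 5]
  pop 6: no out-edges | ready=[7] | order so far=[2, 0, 3, 4, 1, 5, 6]
  pop 7: no out-edges | ready=[] | order so far=[2, 0, 3, 4, 1, 5, 6, 7]
  Result: [2, 0, 3, 4, 1, 5, 6, 7]

Answer: [2, 0, 3, 4, 1, 5, 6, 7]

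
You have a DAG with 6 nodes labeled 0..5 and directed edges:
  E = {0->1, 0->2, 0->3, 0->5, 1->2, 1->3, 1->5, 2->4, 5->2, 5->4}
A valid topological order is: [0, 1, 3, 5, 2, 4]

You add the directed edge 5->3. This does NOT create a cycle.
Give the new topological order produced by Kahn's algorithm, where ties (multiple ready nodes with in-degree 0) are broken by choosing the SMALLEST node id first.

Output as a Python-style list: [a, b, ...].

Answer: [0, 1, 5, 2, 3, 4]

Derivation:
Old toposort: [0, 1, 3, 5, 2, 4]
Added edge: 5->3
Position of 5 (3) > position of 3 (2). Must reorder: 5 must now come before 3.
Run Kahn's algorithm (break ties by smallest node id):
  initial in-degrees: [0, 1, 3, 3, 2, 2]
  ready (indeg=0): [0]
  pop 0: indeg[1]->0; indeg[2]->2; indeg[3]->2; indeg[5]->1 | ready=[1] | order so far=[0]
  pop 1: indeg[2]->1; indeg[3]->1; indeg[5]->0 | ready=[5] | order so far=[0, 1]
  pop 5: indeg[2]->0; indeg[3]->0; indeg[4]->1 | ready=[2, 3] | order so far=[0, 1, 5]
  pop 2: indeg[4]->0 | ready=[3, 4] | order so far=[0, 1, 5, 2]
  pop 3: no out-edges | ready=[4] | order so far=[0, 1, 5, 2, 3]
  pop 4: no out-edges | ready=[] | order so far=[0, 1, 5, 2, 3, 4]
  Result: [0, 1, 5, 2, 3, 4]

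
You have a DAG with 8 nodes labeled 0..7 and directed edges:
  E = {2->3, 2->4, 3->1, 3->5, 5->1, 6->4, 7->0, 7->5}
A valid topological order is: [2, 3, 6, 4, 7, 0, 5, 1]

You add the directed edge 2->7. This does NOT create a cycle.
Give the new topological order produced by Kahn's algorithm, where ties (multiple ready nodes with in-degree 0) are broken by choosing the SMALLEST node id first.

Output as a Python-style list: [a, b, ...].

Old toposort: [2, 3, 6, 4, 7, 0, 5, 1]
Added edge: 2->7
Position of 2 (0) < position of 7 (4). Old order still valid.
Run Kahn's algorithm (break ties by smallest node id):
  initial in-degrees: [1, 2, 0, 1, 2, 2, 0, 1]
  ready (indeg=0): [2, 6]
  pop 2: indeg[3]->0; indeg[4]->1; indeg[7]->0 | ready=[3, 6, 7] | order so far=[2]
  pop 3: indeg[1]->1; indeg[5]->1 | ready=[6, 7] | order so far=[2, 3]
  pop 6: indeg[4]->0 | ready=[4, 7] | order so far=[2, 3, 6]
  pop 4: no out-edges | ready=[7] | order so far=[2, 3, 6, 4]
  pop 7: indeg[0]->0; indeg[5]->0 | ready=[0, 5] | order so far=[2, 3, 6, 4, 7]
  pop 0: no out-edges | ready=[5] | order so far=[2, 3, 6, 4, 7, 0]
  pop 5: indeg[1]->0 | ready=[1] | order so far=[2, 3, 6, 4, 7, 0, 5]
  pop 1: no out-edges | ready=[] | order so far=[2, 3, 6, 4, 7, 0, 5, 1]
  Result: [2, 3, 6, 4, 7, 0, 5, 1]

Answer: [2, 3, 6, 4, 7, 0, 5, 1]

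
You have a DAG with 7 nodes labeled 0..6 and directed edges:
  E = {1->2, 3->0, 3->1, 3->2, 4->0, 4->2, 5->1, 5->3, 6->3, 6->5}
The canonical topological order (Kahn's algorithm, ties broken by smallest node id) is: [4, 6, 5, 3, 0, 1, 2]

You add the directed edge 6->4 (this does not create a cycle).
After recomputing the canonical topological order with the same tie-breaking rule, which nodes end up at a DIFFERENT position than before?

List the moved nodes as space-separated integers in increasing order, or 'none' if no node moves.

Answer: 4 6

Derivation:
Old toposort: [4, 6, 5, 3, 0, 1, 2]
Added edge 6->4
Recompute Kahn (smallest-id tiebreak):
  initial in-degrees: [2, 2, 3, 2, 1, 1, 0]
  ready (indeg=0): [6]
  pop 6: indeg[3]->1; indeg[4]->0; indeg[5]->0 | ready=[4, 5] | order so far=[6]
  pop 4: indeg[0]->1; indeg[2]->2 | ready=[5] | order so far=[6, 4]
  pop 5: indeg[1]->1; indeg[3]->0 | ready=[3] | order so far=[6, 4, 5]
  pop 3: indeg[0]->0; indeg[1]->0; indeg[2]->1 | ready=[0, 1] | order so far=[6, 4, 5, 3]
  pop 0: no out-edges | ready=[1] | order so far=[6, 4, 5, 3, 0]
  pop 1: indeg[2]->0 | ready=[2] | order so far=[6, 4, 5, 3, 0, 1]
  pop 2: no out-edges | ready=[] | order so far=[6, 4, 5, 3, 0, 1, 2]
New canonical toposort: [6, 4, 5, 3, 0, 1, 2]
Compare positions:
  Node 0: index 4 -> 4 (same)
  Node 1: index 5 -> 5 (same)
  Node 2: index 6 -> 6 (same)
  Node 3: index 3 -> 3 (same)
  Node 4: index 0 -> 1 (moved)
  Node 5: index 2 -> 2 (same)
  Node 6: index 1 -> 0 (moved)
Nodes that changed position: 4 6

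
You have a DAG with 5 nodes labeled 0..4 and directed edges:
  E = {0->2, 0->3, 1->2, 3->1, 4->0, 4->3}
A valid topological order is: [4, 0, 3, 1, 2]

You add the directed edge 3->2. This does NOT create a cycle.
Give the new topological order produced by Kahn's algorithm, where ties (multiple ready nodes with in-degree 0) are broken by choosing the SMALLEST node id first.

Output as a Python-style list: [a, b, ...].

Answer: [4, 0, 3, 1, 2]

Derivation:
Old toposort: [4, 0, 3, 1, 2]
Added edge: 3->2
Position of 3 (2) < position of 2 (4). Old order still valid.
Run Kahn's algorithm (break ties by smallest node id):
  initial in-degrees: [1, 1, 3, 2, 0]
  ready (indeg=0): [4]
  pop 4: indeg[0]->0; indeg[3]->1 | ready=[0] | order so far=[4]
  pop 0: indeg[2]->2; indeg[3]->0 | ready=[3] | order so far=[4, 0]
  pop 3: indeg[1]->0; indeg[2]->1 | ready=[1] | order so far=[4, 0, 3]
  pop 1: indeg[2]->0 | ready=[2] | order so far=[4, 0, 3, 1]
  pop 2: no out-edges | ready=[] | order so far=[4, 0, 3, 1, 2]
  Result: [4, 0, 3, 1, 2]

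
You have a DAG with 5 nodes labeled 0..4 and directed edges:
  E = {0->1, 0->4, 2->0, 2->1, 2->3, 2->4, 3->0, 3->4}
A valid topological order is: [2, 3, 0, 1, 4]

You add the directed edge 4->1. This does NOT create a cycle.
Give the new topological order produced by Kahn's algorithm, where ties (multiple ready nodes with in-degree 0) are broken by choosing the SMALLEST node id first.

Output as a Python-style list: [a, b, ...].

Old toposort: [2, 3, 0, 1, 4]
Added edge: 4->1
Position of 4 (4) > position of 1 (3). Must reorder: 4 must now come before 1.
Run Kahn's algorithm (break ties by smallest node id):
  initial in-degrees: [2, 3, 0, 1, 3]
  ready (indeg=0): [2]
  pop 2: indeg[0]->1; indeg[1]->2; indeg[3]->0; indeg[4]->2 | ready=[3] | order so far=[2]
  pop 3: indeg[0]->0; indeg[4]->1 | ready=[0] | order so far=[2, 3]
  pop 0: indeg[1]->1; indeg[4]->0 | ready=[4] | order so far=[2, 3, 0]
  pop 4: indeg[1]->0 | ready=[1] | order so far=[2, 3, 0, 4]
  pop 1: no out-edges | ready=[] | order so far=[2, 3, 0, 4, 1]
  Result: [2, 3, 0, 4, 1]

Answer: [2, 3, 0, 4, 1]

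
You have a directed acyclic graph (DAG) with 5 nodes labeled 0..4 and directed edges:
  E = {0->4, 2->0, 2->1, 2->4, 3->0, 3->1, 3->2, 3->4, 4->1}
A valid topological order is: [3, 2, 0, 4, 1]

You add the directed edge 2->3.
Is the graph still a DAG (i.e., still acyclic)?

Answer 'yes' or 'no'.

Given toposort: [3, 2, 0, 4, 1]
Position of 2: index 1; position of 3: index 0
New edge 2->3: backward (u after v in old order)
Backward edge: old toposort is now invalid. Check if this creates a cycle.
Does 3 already reach 2? Reachable from 3: [0, 1, 2, 3, 4]. YES -> cycle!
Still a DAG? no

Answer: no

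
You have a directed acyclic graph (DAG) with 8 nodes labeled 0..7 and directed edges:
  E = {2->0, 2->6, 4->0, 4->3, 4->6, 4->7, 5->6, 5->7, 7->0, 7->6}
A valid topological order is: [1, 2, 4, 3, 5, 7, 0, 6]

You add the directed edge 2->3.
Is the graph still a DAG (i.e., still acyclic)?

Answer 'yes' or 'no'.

Given toposort: [1, 2, 4, 3, 5, 7, 0, 6]
Position of 2: index 1; position of 3: index 3
New edge 2->3: forward
Forward edge: respects the existing order. Still a DAG, same toposort still valid.
Still a DAG? yes

Answer: yes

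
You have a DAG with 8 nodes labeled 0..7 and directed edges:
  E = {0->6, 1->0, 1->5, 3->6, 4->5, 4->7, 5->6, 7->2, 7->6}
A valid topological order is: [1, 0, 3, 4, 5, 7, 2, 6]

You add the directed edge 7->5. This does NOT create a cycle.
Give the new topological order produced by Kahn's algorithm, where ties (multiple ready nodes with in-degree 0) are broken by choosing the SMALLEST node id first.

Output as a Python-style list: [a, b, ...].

Answer: [1, 0, 3, 4, 7, 2, 5, 6]

Derivation:
Old toposort: [1, 0, 3, 4, 5, 7, 2, 6]
Added edge: 7->5
Position of 7 (5) > position of 5 (4). Must reorder: 7 must now come before 5.
Run Kahn's algorithm (break ties by smallest node id):
  initial in-degrees: [1, 0, 1, 0, 0, 3, 4, 1]
  ready (indeg=0): [1, 3, 4]
  pop 1: indeg[0]->0; indeg[5]->2 | ready=[0, 3, 4] | order so far=[1]
  pop 0: indeg[6]->3 | ready=[3, 4] | order so far=[1, 0]
  pop 3: indeg[6]->2 | ready=[4] | order so far=[1, 0, 3]
  pop 4: indeg[5]->1; indeg[7]->0 | ready=[7] | order so far=[1, 0, 3, 4]
  pop 7: indeg[2]->0; indeg[5]->0; indeg[6]->1 | ready=[2, 5] | order so far=[1, 0, 3, 4, 7]
  pop 2: no out-edges | ready=[5] | order so far=[1, 0, 3, 4, 7, 2]
  pop 5: indeg[6]->0 | ready=[6] | order so far=[1, 0, 3, 4, 7, 2, 5]
  pop 6: no out-edges | ready=[] | order so far=[1, 0, 3, 4, 7, 2, 5, 6]
  Result: [1, 0, 3, 4, 7, 2, 5, 6]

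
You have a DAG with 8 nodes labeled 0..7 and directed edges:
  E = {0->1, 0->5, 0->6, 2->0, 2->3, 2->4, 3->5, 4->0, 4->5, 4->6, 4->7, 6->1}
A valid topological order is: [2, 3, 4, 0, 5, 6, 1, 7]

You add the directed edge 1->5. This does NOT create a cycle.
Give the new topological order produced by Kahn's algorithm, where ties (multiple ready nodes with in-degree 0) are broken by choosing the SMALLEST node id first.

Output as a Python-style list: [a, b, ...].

Old toposort: [2, 3, 4, 0, 5, 6, 1, 7]
Added edge: 1->5
Position of 1 (6) > position of 5 (4). Must reorder: 1 must now come before 5.
Run Kahn's algorithm (break ties by smallest node id):
  initial in-degrees: [2, 2, 0, 1, 1, 4, 2, 1]
  ready (indeg=0): [2]
  pop 2: indeg[0]->1; indeg[3]->0; indeg[4]->0 | ready=[3, 4] | order so far=[2]
  pop 3: indeg[5]->3 | ready=[4] | order so far=[2, 3]
  pop 4: indeg[0]->0; indeg[5]->2; indeg[6]->1; indeg[7]->0 | ready=[0, 7] | order so far=[2, 3, 4]
  pop 0: indeg[1]->1; indeg[5]->1; indeg[6]->0 | ready=[6, 7] | order so far=[2, 3, 4, 0]
  pop 6: indeg[1]->0 | ready=[1, 7] | order so far=[2, 3, 4, 0, 6]
  pop 1: indeg[5]->0 | ready=[5, 7] | order so far=[2, 3, 4, 0, 6, 1]
  pop 5: no out-edges | ready=[7] | order so far=[2, 3, 4, 0, 6, 1, 5]
  pop 7: no out-edges | ready=[] | order so far=[2, 3, 4, 0, 6, 1, 5, 7]
  Result: [2, 3, 4, 0, 6, 1, 5, 7]

Answer: [2, 3, 4, 0, 6, 1, 5, 7]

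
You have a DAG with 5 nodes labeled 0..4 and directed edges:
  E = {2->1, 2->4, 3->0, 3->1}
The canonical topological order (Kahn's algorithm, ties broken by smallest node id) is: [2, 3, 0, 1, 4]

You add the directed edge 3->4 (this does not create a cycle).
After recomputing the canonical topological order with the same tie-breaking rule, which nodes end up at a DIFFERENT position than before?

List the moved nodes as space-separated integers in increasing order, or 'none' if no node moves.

Old toposort: [2, 3, 0, 1, 4]
Added edge 3->4
Recompute Kahn (smallest-id tiebreak):
  initial in-degrees: [1, 2, 0, 0, 2]
  ready (indeg=0): [2, 3]
  pop 2: indeg[1]->1; indeg[4]->1 | ready=[3] | order so far=[2]
  pop 3: indeg[0]->0; indeg[1]->0; indeg[4]->0 | ready=[0, 1, 4] | order so far=[2, 3]
  pop 0: no out-edges | ready=[1, 4] | order so far=[2, 3, 0]
  pop 1: no out-edges | ready=[4] | order so far=[2, 3, 0, 1]
  pop 4: no out-edges | ready=[] | order so far=[2, 3, 0, 1, 4]
New canonical toposort: [2, 3, 0, 1, 4]
Compare positions:
  Node 0: index 2 -> 2 (same)
  Node 1: index 3 -> 3 (same)
  Node 2: index 0 -> 0 (same)
  Node 3: index 1 -> 1 (same)
  Node 4: index 4 -> 4 (same)
Nodes that changed position: none

Answer: none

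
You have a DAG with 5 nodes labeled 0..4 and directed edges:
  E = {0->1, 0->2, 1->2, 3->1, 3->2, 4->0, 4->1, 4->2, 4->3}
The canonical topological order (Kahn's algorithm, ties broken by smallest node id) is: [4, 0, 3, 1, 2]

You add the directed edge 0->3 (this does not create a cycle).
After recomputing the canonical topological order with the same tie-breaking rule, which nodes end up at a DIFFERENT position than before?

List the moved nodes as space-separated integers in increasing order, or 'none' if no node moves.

Old toposort: [4, 0, 3, 1, 2]
Added edge 0->3
Recompute Kahn (smallest-id tiebreak):
  initial in-degrees: [1, 3, 4, 2, 0]
  ready (indeg=0): [4]
  pop 4: indeg[0]->0; indeg[1]->2; indeg[2]->3; indeg[3]->1 | ready=[0] | order so far=[4]
  pop 0: indeg[1]->1; indeg[2]->2; indeg[3]->0 | ready=[3] | order so far=[4, 0]
  pop 3: indeg[1]->0; indeg[2]->1 | ready=[1] | order so far=[4, 0, 3]
  pop 1: indeg[2]->0 | ready=[2] | order so far=[4, 0, 3, 1]
  pop 2: no out-edges | ready=[] | order so far=[4, 0, 3, 1, 2]
New canonical toposort: [4, 0, 3, 1, 2]
Compare positions:
  Node 0: index 1 -> 1 (same)
  Node 1: index 3 -> 3 (same)
  Node 2: index 4 -> 4 (same)
  Node 3: index 2 -> 2 (same)
  Node 4: index 0 -> 0 (same)
Nodes that changed position: none

Answer: none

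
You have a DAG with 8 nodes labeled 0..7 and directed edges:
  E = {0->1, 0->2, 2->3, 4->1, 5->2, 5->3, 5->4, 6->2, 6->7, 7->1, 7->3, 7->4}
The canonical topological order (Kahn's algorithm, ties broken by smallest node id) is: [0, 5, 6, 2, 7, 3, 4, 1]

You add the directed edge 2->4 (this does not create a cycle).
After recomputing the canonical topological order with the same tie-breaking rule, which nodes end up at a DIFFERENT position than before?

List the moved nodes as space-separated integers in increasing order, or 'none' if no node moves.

Answer: none

Derivation:
Old toposort: [0, 5, 6, 2, 7, 3, 4, 1]
Added edge 2->4
Recompute Kahn (smallest-id tiebreak):
  initial in-degrees: [0, 3, 3, 3, 3, 0, 0, 1]
  ready (indeg=0): [0, 5, 6]
  pop 0: indeg[1]->2; indeg[2]->2 | ready=[5, 6] | order so far=[0]
  pop 5: indeg[2]->1; indeg[3]->2; indeg[4]->2 | ready=[6] | order so far=[0, 5]
  pop 6: indeg[2]->0; indeg[7]->0 | ready=[2, 7] | order so far=[0, 5, 6]
  pop 2: indeg[3]->1; indeg[4]->1 | ready=[7] | order so far=[0, 5, 6, 2]
  pop 7: indeg[1]->1; indeg[3]->0; indeg[4]->0 | ready=[3, 4] | order so far=[0, 5, 6, 2, 7]
  pop 3: no out-edges | ready=[4] | order so far=[0, 5, 6, 2, 7, 3]
  pop 4: indeg[1]->0 | ready=[1] | order so far=[0, 5, 6, 2, 7, 3, 4]
  pop 1: no out-edges | ready=[] | order so far=[0, 5, 6, 2, 7, 3, 4, 1]
New canonical toposort: [0, 5, 6, 2, 7, 3, 4, 1]
Compare positions:
  Node 0: index 0 -> 0 (same)
  Node 1: index 7 -> 7 (same)
  Node 2: index 3 -> 3 (same)
  Node 3: index 5 -> 5 (same)
  Node 4: index 6 -> 6 (same)
  Node 5: index 1 -> 1 (same)
  Node 6: index 2 -> 2 (same)
  Node 7: index 4 -> 4 (same)
Nodes that changed position: none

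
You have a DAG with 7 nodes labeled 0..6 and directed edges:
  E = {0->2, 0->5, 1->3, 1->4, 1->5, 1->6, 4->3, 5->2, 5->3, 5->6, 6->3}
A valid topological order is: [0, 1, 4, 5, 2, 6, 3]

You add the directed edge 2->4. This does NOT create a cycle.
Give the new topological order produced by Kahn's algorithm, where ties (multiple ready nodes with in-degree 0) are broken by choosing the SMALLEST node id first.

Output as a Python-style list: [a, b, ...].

Answer: [0, 1, 5, 2, 4, 6, 3]

Derivation:
Old toposort: [0, 1, 4, 5, 2, 6, 3]
Added edge: 2->4
Position of 2 (4) > position of 4 (2). Must reorder: 2 must now come before 4.
Run Kahn's algorithm (break ties by smallest node id):
  initial in-degrees: [0, 0, 2, 4, 2, 2, 2]
  ready (indeg=0): [0, 1]
  pop 0: indeg[2]->1; indeg[5]->1 | ready=[1] | order so far=[0]
  pop 1: indeg[3]->3; indeg[4]->1; indeg[5]->0; indeg[6]->1 | ready=[5] | order so far=[0, 1]
  pop 5: indeg[2]->0; indeg[3]->2; indeg[6]->0 | ready=[2, 6] | order so far=[0, 1, 5]
  pop 2: indeg[4]->0 | ready=[4, 6] | order so far=[0, 1, 5, 2]
  pop 4: indeg[3]->1 | ready=[6] | order so far=[0, 1, 5, 2, 4]
  pop 6: indeg[3]->0 | ready=[3] | order so far=[0, 1, 5, 2, 4, 6]
  pop 3: no out-edges | ready=[] | order so far=[0, 1, 5, 2, 4, 6, 3]
  Result: [0, 1, 5, 2, 4, 6, 3]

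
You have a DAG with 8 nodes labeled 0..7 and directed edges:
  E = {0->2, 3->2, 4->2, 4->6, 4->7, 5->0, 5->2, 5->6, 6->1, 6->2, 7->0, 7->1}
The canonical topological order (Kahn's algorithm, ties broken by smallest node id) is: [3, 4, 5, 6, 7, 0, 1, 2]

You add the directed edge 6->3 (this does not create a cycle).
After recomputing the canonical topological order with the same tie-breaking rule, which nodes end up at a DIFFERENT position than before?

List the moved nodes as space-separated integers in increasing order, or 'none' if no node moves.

Answer: 3 4 5 6

Derivation:
Old toposort: [3, 4, 5, 6, 7, 0, 1, 2]
Added edge 6->3
Recompute Kahn (smallest-id tiebreak):
  initial in-degrees: [2, 2, 5, 1, 0, 0, 2, 1]
  ready (indeg=0): [4, 5]
  pop 4: indeg[2]->4; indeg[6]->1; indeg[7]->0 | ready=[5, 7] | order so far=[4]
  pop 5: indeg[0]->1; indeg[2]->3; indeg[6]->0 | ready=[6, 7] | order so far=[4, 5]
  pop 6: indeg[1]->1; indeg[2]->2; indeg[3]->0 | ready=[3, 7] | order so far=[4, 5, 6]
  pop 3: indeg[2]->1 | ready=[7] | order so far=[4, 5, 6, 3]
  pop 7: indeg[0]->0; indeg[1]->0 | ready=[0, 1] | order so far=[4, 5, 6, 3, 7]
  pop 0: indeg[2]->0 | ready=[1, 2] | order so far=[4, 5, 6, 3, 7, 0]
  pop 1: no out-edges | ready=[2] | order so far=[4, 5, 6, 3, 7, 0, 1]
  pop 2: no out-edges | ready=[] | order so far=[4, 5, 6, 3, 7, 0, 1, 2]
New canonical toposort: [4, 5, 6, 3, 7, 0, 1, 2]
Compare positions:
  Node 0: index 5 -> 5 (same)
  Node 1: index 6 -> 6 (same)
  Node 2: index 7 -> 7 (same)
  Node 3: index 0 -> 3 (moved)
  Node 4: index 1 -> 0 (moved)
  Node 5: index 2 -> 1 (moved)
  Node 6: index 3 -> 2 (moved)
  Node 7: index 4 -> 4 (same)
Nodes that changed position: 3 4 5 6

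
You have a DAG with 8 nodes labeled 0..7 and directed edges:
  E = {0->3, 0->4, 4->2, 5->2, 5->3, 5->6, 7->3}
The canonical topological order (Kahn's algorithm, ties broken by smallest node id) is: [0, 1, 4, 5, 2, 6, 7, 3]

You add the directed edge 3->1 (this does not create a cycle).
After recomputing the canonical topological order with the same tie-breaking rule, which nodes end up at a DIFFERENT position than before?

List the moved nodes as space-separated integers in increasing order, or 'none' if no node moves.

Answer: 1 2 3 4 5 6 7

Derivation:
Old toposort: [0, 1, 4, 5, 2, 6, 7, 3]
Added edge 3->1
Recompute Kahn (smallest-id tiebreak):
  initial in-degrees: [0, 1, 2, 3, 1, 0, 1, 0]
  ready (indeg=0): [0, 5, 7]
  pop 0: indeg[3]->2; indeg[4]->0 | ready=[4, 5, 7] | order so far=[0]
  pop 4: indeg[2]->1 | ready=[5, 7] | order so far=[0, 4]
  pop 5: indeg[2]->0; indeg[3]->1; indeg[6]->0 | ready=[2, 6, 7] | order so far=[0, 4, 5]
  pop 2: no out-edges | ready=[6, 7] | order so far=[0, 4, 5, 2]
  pop 6: no out-edges | ready=[7] | order so far=[0, 4, 5, 2, 6]
  pop 7: indeg[3]->0 | ready=[3] | order so far=[0, 4, 5, 2, 6, 7]
  pop 3: indeg[1]->0 | ready=[1] | order so far=[0, 4, 5, 2, 6, 7, 3]
  pop 1: no out-edges | ready=[] | order so far=[0, 4, 5, 2, 6, 7, 3, 1]
New canonical toposort: [0, 4, 5, 2, 6, 7, 3, 1]
Compare positions:
  Node 0: index 0 -> 0 (same)
  Node 1: index 1 -> 7 (moved)
  Node 2: index 4 -> 3 (moved)
  Node 3: index 7 -> 6 (moved)
  Node 4: index 2 -> 1 (moved)
  Node 5: index 3 -> 2 (moved)
  Node 6: index 5 -> 4 (moved)
  Node 7: index 6 -> 5 (moved)
Nodes that changed position: 1 2 3 4 5 6 7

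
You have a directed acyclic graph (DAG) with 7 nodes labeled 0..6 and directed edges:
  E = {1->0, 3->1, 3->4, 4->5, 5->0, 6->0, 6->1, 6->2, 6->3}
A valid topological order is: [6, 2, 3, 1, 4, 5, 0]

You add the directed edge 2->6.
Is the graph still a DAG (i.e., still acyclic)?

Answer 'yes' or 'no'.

Answer: no

Derivation:
Given toposort: [6, 2, 3, 1, 4, 5, 0]
Position of 2: index 1; position of 6: index 0
New edge 2->6: backward (u after v in old order)
Backward edge: old toposort is now invalid. Check if this creates a cycle.
Does 6 already reach 2? Reachable from 6: [0, 1, 2, 3, 4, 5, 6]. YES -> cycle!
Still a DAG? no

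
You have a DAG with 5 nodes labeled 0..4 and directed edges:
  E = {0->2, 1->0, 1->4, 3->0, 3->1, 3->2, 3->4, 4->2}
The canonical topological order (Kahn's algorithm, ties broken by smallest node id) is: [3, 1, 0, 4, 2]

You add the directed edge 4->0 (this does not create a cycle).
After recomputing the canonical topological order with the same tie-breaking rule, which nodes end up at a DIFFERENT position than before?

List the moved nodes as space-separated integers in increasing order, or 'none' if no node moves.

Old toposort: [3, 1, 0, 4, 2]
Added edge 4->0
Recompute Kahn (smallest-id tiebreak):
  initial in-degrees: [3, 1, 3, 0, 2]
  ready (indeg=0): [3]
  pop 3: indeg[0]->2; indeg[1]->0; indeg[2]->2; indeg[4]->1 | ready=[1] | order so far=[3]
  pop 1: indeg[0]->1; indeg[4]->0 | ready=[4] | order so far=[3, 1]
  pop 4: indeg[0]->0; indeg[2]->1 | ready=[0] | order so far=[3, 1, 4]
  pop 0: indeg[2]->0 | ready=[2] | order so far=[3, 1, 4, 0]
  pop 2: no out-edges | ready=[] | order so far=[3, 1, 4, 0, 2]
New canonical toposort: [3, 1, 4, 0, 2]
Compare positions:
  Node 0: index 2 -> 3 (moved)
  Node 1: index 1 -> 1 (same)
  Node 2: index 4 -> 4 (same)
  Node 3: index 0 -> 0 (same)
  Node 4: index 3 -> 2 (moved)
Nodes that changed position: 0 4

Answer: 0 4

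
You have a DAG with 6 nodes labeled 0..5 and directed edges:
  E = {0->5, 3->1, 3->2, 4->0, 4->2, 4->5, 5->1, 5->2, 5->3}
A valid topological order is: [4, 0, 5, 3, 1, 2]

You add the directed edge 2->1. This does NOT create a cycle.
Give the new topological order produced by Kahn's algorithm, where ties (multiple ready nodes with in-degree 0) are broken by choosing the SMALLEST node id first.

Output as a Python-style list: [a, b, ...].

Old toposort: [4, 0, 5, 3, 1, 2]
Added edge: 2->1
Position of 2 (5) > position of 1 (4). Must reorder: 2 must now come before 1.
Run Kahn's algorithm (break ties by smallest node id):
  initial in-degrees: [1, 3, 3, 1, 0, 2]
  ready (indeg=0): [4]
  pop 4: indeg[0]->0; indeg[2]->2; indeg[5]->1 | ready=[0] | order so far=[4]
  pop 0: indeg[5]->0 | ready=[5] | order so far=[4, 0]
  pop 5: indeg[1]->2; indeg[2]->1; indeg[3]->0 | ready=[3] | order so far=[4, 0, 5]
  pop 3: indeg[1]->1; indeg[2]->0 | ready=[2] | order so far=[4, 0, 5, 3]
  pop 2: indeg[1]->0 | ready=[1] | order so far=[4, 0, 5, 3, 2]
  pop 1: no out-edges | ready=[] | order so far=[4, 0, 5, 3, 2, 1]
  Result: [4, 0, 5, 3, 2, 1]

Answer: [4, 0, 5, 3, 2, 1]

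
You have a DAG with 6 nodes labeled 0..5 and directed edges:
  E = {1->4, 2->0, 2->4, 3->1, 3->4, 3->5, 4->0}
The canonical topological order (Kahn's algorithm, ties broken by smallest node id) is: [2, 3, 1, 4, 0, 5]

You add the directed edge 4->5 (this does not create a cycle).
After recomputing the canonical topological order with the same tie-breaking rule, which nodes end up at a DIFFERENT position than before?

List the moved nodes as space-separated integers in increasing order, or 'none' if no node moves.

Old toposort: [2, 3, 1, 4, 0, 5]
Added edge 4->5
Recompute Kahn (smallest-id tiebreak):
  initial in-degrees: [2, 1, 0, 0, 3, 2]
  ready (indeg=0): [2, 3]
  pop 2: indeg[0]->1; indeg[4]->2 | ready=[3] | order so far=[2]
  pop 3: indeg[1]->0; indeg[4]->1; indeg[5]->1 | ready=[1] | order so far=[2, 3]
  pop 1: indeg[4]->0 | ready=[4] | order so far=[2, 3, 1]
  pop 4: indeg[0]->0; indeg[5]->0 | ready=[0, 5] | order so far=[2, 3, 1, 4]
  pop 0: no out-edges | ready=[5] | order so far=[2, 3, 1, 4, 0]
  pop 5: no out-edges | ready=[] | order so far=[2, 3, 1, 4, 0, 5]
New canonical toposort: [2, 3, 1, 4, 0, 5]
Compare positions:
  Node 0: index 4 -> 4 (same)
  Node 1: index 2 -> 2 (same)
  Node 2: index 0 -> 0 (same)
  Node 3: index 1 -> 1 (same)
  Node 4: index 3 -> 3 (same)
  Node 5: index 5 -> 5 (same)
Nodes that changed position: none

Answer: none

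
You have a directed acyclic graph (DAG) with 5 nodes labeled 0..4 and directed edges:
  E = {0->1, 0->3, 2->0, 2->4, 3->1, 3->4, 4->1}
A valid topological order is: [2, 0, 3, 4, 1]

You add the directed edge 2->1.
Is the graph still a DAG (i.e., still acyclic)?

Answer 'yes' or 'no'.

Answer: yes

Derivation:
Given toposort: [2, 0, 3, 4, 1]
Position of 2: index 0; position of 1: index 4
New edge 2->1: forward
Forward edge: respects the existing order. Still a DAG, same toposort still valid.
Still a DAG? yes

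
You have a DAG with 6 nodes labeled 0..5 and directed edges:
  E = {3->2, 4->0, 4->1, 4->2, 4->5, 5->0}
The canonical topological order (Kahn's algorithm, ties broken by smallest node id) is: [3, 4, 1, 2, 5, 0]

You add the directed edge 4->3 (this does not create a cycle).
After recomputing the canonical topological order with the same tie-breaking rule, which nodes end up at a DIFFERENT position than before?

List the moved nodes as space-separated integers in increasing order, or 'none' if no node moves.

Old toposort: [3, 4, 1, 2, 5, 0]
Added edge 4->3
Recompute Kahn (smallest-id tiebreak):
  initial in-degrees: [2, 1, 2, 1, 0, 1]
  ready (indeg=0): [4]
  pop 4: indeg[0]->1; indeg[1]->0; indeg[2]->1; indeg[3]->0; indeg[5]->0 | ready=[1, 3, 5] | order so far=[4]
  pop 1: no out-edges | ready=[3, 5] | order so far=[4, 1]
  pop 3: indeg[2]->0 | ready=[2, 5] | order so far=[4, 1, 3]
  pop 2: no out-edges | ready=[5] | order so far=[4, 1, 3, 2]
  pop 5: indeg[0]->0 | ready=[0] | order so far=[4, 1, 3, 2, 5]
  pop 0: no out-edges | ready=[] | order so far=[4, 1, 3, 2, 5, 0]
New canonical toposort: [4, 1, 3, 2, 5, 0]
Compare positions:
  Node 0: index 5 -> 5 (same)
  Node 1: index 2 -> 1 (moved)
  Node 2: index 3 -> 3 (same)
  Node 3: index 0 -> 2 (moved)
  Node 4: index 1 -> 0 (moved)
  Node 5: index 4 -> 4 (same)
Nodes that changed position: 1 3 4

Answer: 1 3 4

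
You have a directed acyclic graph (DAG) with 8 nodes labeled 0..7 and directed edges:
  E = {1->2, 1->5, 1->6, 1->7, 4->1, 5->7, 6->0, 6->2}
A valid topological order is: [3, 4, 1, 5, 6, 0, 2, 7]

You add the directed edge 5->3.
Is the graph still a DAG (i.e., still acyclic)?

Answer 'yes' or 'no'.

Given toposort: [3, 4, 1, 5, 6, 0, 2, 7]
Position of 5: index 3; position of 3: index 0
New edge 5->3: backward (u after v in old order)
Backward edge: old toposort is now invalid. Check if this creates a cycle.
Does 3 already reach 5? Reachable from 3: [3]. NO -> still a DAG (reorder needed).
Still a DAG? yes

Answer: yes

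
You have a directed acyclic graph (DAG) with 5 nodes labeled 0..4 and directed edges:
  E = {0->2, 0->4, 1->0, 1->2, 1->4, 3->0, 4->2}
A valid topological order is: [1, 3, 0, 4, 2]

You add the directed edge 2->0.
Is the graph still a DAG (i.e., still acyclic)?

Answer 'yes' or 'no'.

Given toposort: [1, 3, 0, 4, 2]
Position of 2: index 4; position of 0: index 2
New edge 2->0: backward (u after v in old order)
Backward edge: old toposort is now invalid. Check if this creates a cycle.
Does 0 already reach 2? Reachable from 0: [0, 2, 4]. YES -> cycle!
Still a DAG? no

Answer: no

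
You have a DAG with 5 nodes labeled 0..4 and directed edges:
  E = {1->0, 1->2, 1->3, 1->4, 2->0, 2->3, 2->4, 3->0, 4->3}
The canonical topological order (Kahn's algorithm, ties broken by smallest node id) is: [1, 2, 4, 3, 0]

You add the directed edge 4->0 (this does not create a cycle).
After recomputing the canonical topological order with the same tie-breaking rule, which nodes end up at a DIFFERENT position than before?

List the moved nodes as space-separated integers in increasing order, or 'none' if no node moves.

Answer: none

Derivation:
Old toposort: [1, 2, 4, 3, 0]
Added edge 4->0
Recompute Kahn (smallest-id tiebreak):
  initial in-degrees: [4, 0, 1, 3, 2]
  ready (indeg=0): [1]
  pop 1: indeg[0]->3; indeg[2]->0; indeg[3]->2; indeg[4]->1 | ready=[2] | order so far=[1]
  pop 2: indeg[0]->2; indeg[3]->1; indeg[4]->0 | ready=[4] | order so far=[1, 2]
  pop 4: indeg[0]->1; indeg[3]->0 | ready=[3] | order so far=[1, 2, 4]
  pop 3: indeg[0]->0 | ready=[0] | order so far=[1, 2, 4, 3]
  pop 0: no out-edges | ready=[] | order so far=[1, 2, 4, 3, 0]
New canonical toposort: [1, 2, 4, 3, 0]
Compare positions:
  Node 0: index 4 -> 4 (same)
  Node 1: index 0 -> 0 (same)
  Node 2: index 1 -> 1 (same)
  Node 3: index 3 -> 3 (same)
  Node 4: index 2 -> 2 (same)
Nodes that changed position: none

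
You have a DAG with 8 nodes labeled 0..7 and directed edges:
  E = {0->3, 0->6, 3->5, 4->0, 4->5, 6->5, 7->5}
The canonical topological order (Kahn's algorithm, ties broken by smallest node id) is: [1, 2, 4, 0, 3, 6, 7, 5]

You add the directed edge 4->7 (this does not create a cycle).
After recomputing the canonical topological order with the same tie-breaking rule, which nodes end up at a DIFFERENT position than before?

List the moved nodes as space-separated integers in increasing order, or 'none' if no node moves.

Old toposort: [1, 2, 4, 0, 3, 6, 7, 5]
Added edge 4->7
Recompute Kahn (smallest-id tiebreak):
  initial in-degrees: [1, 0, 0, 1, 0, 4, 1, 1]
  ready (indeg=0): [1, 2, 4]
  pop 1: no out-edges | ready=[2, 4] | order so far=[1]
  pop 2: no out-edges | ready=[4] | order so far=[1, 2]
  pop 4: indeg[0]->0; indeg[5]->3; indeg[7]->0 | ready=[0, 7] | order so far=[1, 2, 4]
  pop 0: indeg[3]->0; indeg[6]->0 | ready=[3, 6, 7] | order so far=[1, 2, 4, 0]
  pop 3: indeg[5]->2 | ready=[6, 7] | order so far=[1, 2, 4, 0, 3]
  pop 6: indeg[5]->1 | ready=[7] | order so far=[1, 2, 4, 0, 3, 6]
  pop 7: indeg[5]->0 | ready=[5] | order so far=[1, 2, 4, 0, 3, 6, 7]
  pop 5: no out-edges | ready=[] | order so far=[1, 2, 4, 0, 3, 6, 7, 5]
New canonical toposort: [1, 2, 4, 0, 3, 6, 7, 5]
Compare positions:
  Node 0: index 3 -> 3 (same)
  Node 1: index 0 -> 0 (same)
  Node 2: index 1 -> 1 (same)
  Node 3: index 4 -> 4 (same)
  Node 4: index 2 -> 2 (same)
  Node 5: index 7 -> 7 (same)
  Node 6: index 5 -> 5 (same)
  Node 7: index 6 -> 6 (same)
Nodes that changed position: none

Answer: none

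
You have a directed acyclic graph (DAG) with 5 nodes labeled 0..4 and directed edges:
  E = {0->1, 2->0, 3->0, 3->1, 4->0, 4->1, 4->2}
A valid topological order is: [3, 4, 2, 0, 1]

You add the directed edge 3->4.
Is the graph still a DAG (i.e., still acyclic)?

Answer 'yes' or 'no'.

Given toposort: [3, 4, 2, 0, 1]
Position of 3: index 0; position of 4: index 1
New edge 3->4: forward
Forward edge: respects the existing order. Still a DAG, same toposort still valid.
Still a DAG? yes

Answer: yes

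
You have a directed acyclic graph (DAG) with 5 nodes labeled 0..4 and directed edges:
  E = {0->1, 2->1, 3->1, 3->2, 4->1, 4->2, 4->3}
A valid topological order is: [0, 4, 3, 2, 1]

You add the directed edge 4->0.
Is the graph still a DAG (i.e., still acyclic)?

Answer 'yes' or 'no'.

Given toposort: [0, 4, 3, 2, 1]
Position of 4: index 1; position of 0: index 0
New edge 4->0: backward (u after v in old order)
Backward edge: old toposort is now invalid. Check if this creates a cycle.
Does 0 already reach 4? Reachable from 0: [0, 1]. NO -> still a DAG (reorder needed).
Still a DAG? yes

Answer: yes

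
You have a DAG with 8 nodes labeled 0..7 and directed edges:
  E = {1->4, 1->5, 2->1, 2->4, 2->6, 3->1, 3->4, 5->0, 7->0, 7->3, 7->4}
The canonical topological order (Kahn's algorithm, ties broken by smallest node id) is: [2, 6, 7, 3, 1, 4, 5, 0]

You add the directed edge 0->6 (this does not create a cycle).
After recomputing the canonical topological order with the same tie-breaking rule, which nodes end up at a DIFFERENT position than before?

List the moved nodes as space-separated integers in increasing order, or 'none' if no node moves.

Answer: 0 1 3 4 5 6 7

Derivation:
Old toposort: [2, 6, 7, 3, 1, 4, 5, 0]
Added edge 0->6
Recompute Kahn (smallest-id tiebreak):
  initial in-degrees: [2, 2, 0, 1, 4, 1, 2, 0]
  ready (indeg=0): [2, 7]
  pop 2: indeg[1]->1; indeg[4]->3; indeg[6]->1 | ready=[7] | order so far=[2]
  pop 7: indeg[0]->1; indeg[3]->0; indeg[4]->2 | ready=[3] | order so far=[2, 7]
  pop 3: indeg[1]->0; indeg[4]->1 | ready=[1] | order so far=[2, 7, 3]
  pop 1: indeg[4]->0; indeg[5]->0 | ready=[4, 5] | order so far=[2, 7, 3, 1]
  pop 4: no out-edges | ready=[5] | order so far=[2, 7, 3, 1, 4]
  pop 5: indeg[0]->0 | ready=[0] | order so far=[2, 7, 3, 1, 4, 5]
  pop 0: indeg[6]->0 | ready=[6] | order so far=[2, 7, 3, 1, 4, 5, 0]
  pop 6: no out-edges | ready=[] | order so far=[2, 7, 3, 1, 4, 5, 0, 6]
New canonical toposort: [2, 7, 3, 1, 4, 5, 0, 6]
Compare positions:
  Node 0: index 7 -> 6 (moved)
  Node 1: index 4 -> 3 (moved)
  Node 2: index 0 -> 0 (same)
  Node 3: index 3 -> 2 (moved)
  Node 4: index 5 -> 4 (moved)
  Node 5: index 6 -> 5 (moved)
  Node 6: index 1 -> 7 (moved)
  Node 7: index 2 -> 1 (moved)
Nodes that changed position: 0 1 3 4 5 6 7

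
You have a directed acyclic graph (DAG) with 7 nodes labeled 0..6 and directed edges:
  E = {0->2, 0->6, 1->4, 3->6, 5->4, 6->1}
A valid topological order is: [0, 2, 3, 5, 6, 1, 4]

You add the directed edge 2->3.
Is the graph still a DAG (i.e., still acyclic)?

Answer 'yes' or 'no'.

Given toposort: [0, 2, 3, 5, 6, 1, 4]
Position of 2: index 1; position of 3: index 2
New edge 2->3: forward
Forward edge: respects the existing order. Still a DAG, same toposort still valid.
Still a DAG? yes

Answer: yes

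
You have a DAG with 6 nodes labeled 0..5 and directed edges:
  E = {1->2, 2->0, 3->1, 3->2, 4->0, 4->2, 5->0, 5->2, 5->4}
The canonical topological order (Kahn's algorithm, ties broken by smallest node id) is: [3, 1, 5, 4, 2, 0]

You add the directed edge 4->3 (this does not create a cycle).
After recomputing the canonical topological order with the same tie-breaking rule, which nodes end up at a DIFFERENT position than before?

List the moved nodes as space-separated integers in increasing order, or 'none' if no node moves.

Answer: 1 3 4 5

Derivation:
Old toposort: [3, 1, 5, 4, 2, 0]
Added edge 4->3
Recompute Kahn (smallest-id tiebreak):
  initial in-degrees: [3, 1, 4, 1, 1, 0]
  ready (indeg=0): [5]
  pop 5: indeg[0]->2; indeg[2]->3; indeg[4]->0 | ready=[4] | order so far=[5]
  pop 4: indeg[0]->1; indeg[2]->2; indeg[3]->0 | ready=[3] | order so far=[5, 4]
  pop 3: indeg[1]->0; indeg[2]->1 | ready=[1] | order so far=[5, 4, 3]
  pop 1: indeg[2]->0 | ready=[2] | order so far=[5, 4, 3, 1]
  pop 2: indeg[0]->0 | ready=[0] | order so far=[5, 4, 3, 1, 2]
  pop 0: no out-edges | ready=[] | order so far=[5, 4, 3, 1, 2, 0]
New canonical toposort: [5, 4, 3, 1, 2, 0]
Compare positions:
  Node 0: index 5 -> 5 (same)
  Node 1: index 1 -> 3 (moved)
  Node 2: index 4 -> 4 (same)
  Node 3: index 0 -> 2 (moved)
  Node 4: index 3 -> 1 (moved)
  Node 5: index 2 -> 0 (moved)
Nodes that changed position: 1 3 4 5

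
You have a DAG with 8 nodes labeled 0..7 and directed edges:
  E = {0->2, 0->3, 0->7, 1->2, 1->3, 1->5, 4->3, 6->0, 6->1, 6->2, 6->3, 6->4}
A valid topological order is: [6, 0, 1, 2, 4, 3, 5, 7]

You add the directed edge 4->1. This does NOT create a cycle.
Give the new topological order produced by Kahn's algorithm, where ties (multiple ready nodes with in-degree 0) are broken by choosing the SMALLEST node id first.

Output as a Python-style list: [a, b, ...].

Old toposort: [6, 0, 1, 2, 4, 3, 5, 7]
Added edge: 4->1
Position of 4 (4) > position of 1 (2). Must reorder: 4 must now come before 1.
Run Kahn's algorithm (break ties by smallest node id):
  initial in-degrees: [1, 2, 3, 4, 1, 1, 0, 1]
  ready (indeg=0): [6]
  pop 6: indeg[0]->0; indeg[1]->1; indeg[2]->2; indeg[3]->3; indeg[4]->0 | ready=[0, 4] | order so far=[6]
  pop 0: indeg[2]->1; indeg[3]->2; indeg[7]->0 | ready=[4, 7] | order so far=[6, 0]
  pop 4: indeg[1]->0; indeg[3]->1 | ready=[1, 7] | order so far=[6, 0, 4]
  pop 1: indeg[2]->0; indeg[3]->0; indeg[5]->0 | ready=[2, 3, 5, 7] | order so far=[6, 0, 4, 1]
  pop 2: no out-edges | ready=[3, 5, 7] | order so far=[6, 0, 4, 1, 2]
  pop 3: no out-edges | ready=[5, 7] | order so far=[6, 0, 4, 1, 2, 3]
  pop 5: no out-edges | ready=[7] | order so far=[6, 0, 4, 1, 2, 3, 5]
  pop 7: no out-edges | ready=[] | order so far=[6, 0, 4, 1, 2, 3, 5, 7]
  Result: [6, 0, 4, 1, 2, 3, 5, 7]

Answer: [6, 0, 4, 1, 2, 3, 5, 7]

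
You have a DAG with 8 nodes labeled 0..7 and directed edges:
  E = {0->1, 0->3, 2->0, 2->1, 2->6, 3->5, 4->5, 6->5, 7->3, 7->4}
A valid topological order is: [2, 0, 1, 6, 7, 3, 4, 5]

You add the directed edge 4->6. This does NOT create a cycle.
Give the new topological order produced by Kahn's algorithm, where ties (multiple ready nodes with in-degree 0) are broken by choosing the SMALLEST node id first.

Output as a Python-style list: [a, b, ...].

Answer: [2, 0, 1, 7, 3, 4, 6, 5]

Derivation:
Old toposort: [2, 0, 1, 6, 7, 3, 4, 5]
Added edge: 4->6
Position of 4 (6) > position of 6 (3). Must reorder: 4 must now come before 6.
Run Kahn's algorithm (break ties by smallest node id):
  initial in-degrees: [1, 2, 0, 2, 1, 3, 2, 0]
  ready (indeg=0): [2, 7]
  pop 2: indeg[0]->0; indeg[1]->1; indeg[6]->1 | ready=[0, 7] | order so far=[2]
  pop 0: indeg[1]->0; indeg[3]->1 | ready=[1, 7] | order so far=[2, 0]
  pop 1: no out-edges | ready=[7] | order so far=[2, 0, 1]
  pop 7: indeg[3]->0; indeg[4]->0 | ready=[3, 4] | order so far=[2, 0, 1, 7]
  pop 3: indeg[5]->2 | ready=[4] | order so far=[2, 0, 1, 7, 3]
  pop 4: indeg[5]->1; indeg[6]->0 | ready=[6] | order so far=[2, 0, 1, 7, 3, 4]
  pop 6: indeg[5]->0 | ready=[5] | order so far=[2, 0, 1, 7, 3, 4, 6]
  pop 5: no out-edges | ready=[] | order so far=[2, 0, 1, 7, 3, 4, 6, 5]
  Result: [2, 0, 1, 7, 3, 4, 6, 5]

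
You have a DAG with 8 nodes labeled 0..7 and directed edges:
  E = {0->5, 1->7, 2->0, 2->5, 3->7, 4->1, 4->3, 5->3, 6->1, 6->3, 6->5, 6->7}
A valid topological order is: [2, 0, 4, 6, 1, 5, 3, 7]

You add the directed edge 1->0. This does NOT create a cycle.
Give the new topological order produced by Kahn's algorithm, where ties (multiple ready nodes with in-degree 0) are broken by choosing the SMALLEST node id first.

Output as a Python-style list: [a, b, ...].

Answer: [2, 4, 6, 1, 0, 5, 3, 7]

Derivation:
Old toposort: [2, 0, 4, 6, 1, 5, 3, 7]
Added edge: 1->0
Position of 1 (4) > position of 0 (1). Must reorder: 1 must now come before 0.
Run Kahn's algorithm (break ties by smallest node id):
  initial in-degrees: [2, 2, 0, 3, 0, 3, 0, 3]
  ready (indeg=0): [2, 4, 6]
  pop 2: indeg[0]->1; indeg[5]->2 | ready=[4, 6] | order so far=[2]
  pop 4: indeg[1]->1; indeg[3]->2 | ready=[6] | order so far=[2, 4]
  pop 6: indeg[1]->0; indeg[3]->1; indeg[5]->1; indeg[7]->2 | ready=[1] | order so far=[2, 4, 6]
  pop 1: indeg[0]->0; indeg[7]->1 | ready=[0] | order so far=[2, 4, 6, 1]
  pop 0: indeg[5]->0 | ready=[5] | order so far=[2, 4, 6, 1, 0]
  pop 5: indeg[3]->0 | ready=[3] | order so far=[2, 4, 6, 1, 0, 5]
  pop 3: indeg[7]->0 | ready=[7] | order so far=[2, 4, 6, 1, 0, 5, 3]
  pop 7: no out-edges | ready=[] | order so far=[2, 4, 6, 1, 0, 5, 3, 7]
  Result: [2, 4, 6, 1, 0, 5, 3, 7]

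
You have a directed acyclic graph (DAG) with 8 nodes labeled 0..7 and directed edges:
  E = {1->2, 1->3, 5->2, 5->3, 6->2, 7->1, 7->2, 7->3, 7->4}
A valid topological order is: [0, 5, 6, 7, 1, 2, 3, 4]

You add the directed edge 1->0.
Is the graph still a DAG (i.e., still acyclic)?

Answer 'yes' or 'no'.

Answer: yes

Derivation:
Given toposort: [0, 5, 6, 7, 1, 2, 3, 4]
Position of 1: index 4; position of 0: index 0
New edge 1->0: backward (u after v in old order)
Backward edge: old toposort is now invalid. Check if this creates a cycle.
Does 0 already reach 1? Reachable from 0: [0]. NO -> still a DAG (reorder needed).
Still a DAG? yes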